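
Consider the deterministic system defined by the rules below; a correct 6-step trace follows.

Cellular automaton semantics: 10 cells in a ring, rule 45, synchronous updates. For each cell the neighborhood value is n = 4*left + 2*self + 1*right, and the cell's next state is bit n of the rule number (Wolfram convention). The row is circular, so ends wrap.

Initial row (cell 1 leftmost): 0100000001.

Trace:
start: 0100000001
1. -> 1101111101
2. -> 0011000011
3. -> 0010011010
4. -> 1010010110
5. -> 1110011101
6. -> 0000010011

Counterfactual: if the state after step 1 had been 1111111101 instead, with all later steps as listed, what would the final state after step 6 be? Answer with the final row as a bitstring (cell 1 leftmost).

state after step 1 := 1111111101
2. -> 0000000011
3. -> 0111111010
4. -> 0100000110
5. -> 0101110100
6. -> 0111001101

0111001101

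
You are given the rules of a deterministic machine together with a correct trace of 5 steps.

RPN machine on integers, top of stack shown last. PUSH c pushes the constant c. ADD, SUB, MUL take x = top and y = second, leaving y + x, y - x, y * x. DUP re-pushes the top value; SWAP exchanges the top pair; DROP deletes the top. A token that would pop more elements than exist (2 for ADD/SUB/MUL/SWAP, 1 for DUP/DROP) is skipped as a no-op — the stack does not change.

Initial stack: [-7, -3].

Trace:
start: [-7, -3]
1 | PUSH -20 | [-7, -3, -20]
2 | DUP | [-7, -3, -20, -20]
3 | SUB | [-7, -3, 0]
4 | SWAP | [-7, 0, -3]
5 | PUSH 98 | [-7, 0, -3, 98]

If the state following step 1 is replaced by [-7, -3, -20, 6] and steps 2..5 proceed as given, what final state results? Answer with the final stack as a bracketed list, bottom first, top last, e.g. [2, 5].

[-7, -3, 0, -20, 98]

state after step 1 := [-7, -3, -20, 6]
2 | DUP | [-7, -3, -20, 6, 6]
3 | SUB | [-7, -3, -20, 0]
4 | SWAP | [-7, -3, 0, -20]
5 | PUSH 98 | [-7, -3, 0, -20, 98]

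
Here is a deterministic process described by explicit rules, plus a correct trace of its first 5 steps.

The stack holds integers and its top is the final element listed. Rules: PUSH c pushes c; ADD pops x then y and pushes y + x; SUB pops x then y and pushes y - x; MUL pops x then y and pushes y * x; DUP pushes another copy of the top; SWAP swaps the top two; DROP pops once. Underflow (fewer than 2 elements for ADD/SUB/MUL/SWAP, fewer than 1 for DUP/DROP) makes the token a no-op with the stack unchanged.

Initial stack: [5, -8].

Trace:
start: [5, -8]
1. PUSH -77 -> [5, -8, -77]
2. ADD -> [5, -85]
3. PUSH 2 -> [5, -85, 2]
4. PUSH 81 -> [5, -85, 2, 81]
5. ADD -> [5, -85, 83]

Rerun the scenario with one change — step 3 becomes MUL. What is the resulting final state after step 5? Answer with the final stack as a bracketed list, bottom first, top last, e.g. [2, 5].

[-344]

(re-executing from step 3 with the substitution; state before step 3: [5, -85])
3. MUL -> [-425]
4. PUSH 81 -> [-425, 81]
5. ADD -> [-344]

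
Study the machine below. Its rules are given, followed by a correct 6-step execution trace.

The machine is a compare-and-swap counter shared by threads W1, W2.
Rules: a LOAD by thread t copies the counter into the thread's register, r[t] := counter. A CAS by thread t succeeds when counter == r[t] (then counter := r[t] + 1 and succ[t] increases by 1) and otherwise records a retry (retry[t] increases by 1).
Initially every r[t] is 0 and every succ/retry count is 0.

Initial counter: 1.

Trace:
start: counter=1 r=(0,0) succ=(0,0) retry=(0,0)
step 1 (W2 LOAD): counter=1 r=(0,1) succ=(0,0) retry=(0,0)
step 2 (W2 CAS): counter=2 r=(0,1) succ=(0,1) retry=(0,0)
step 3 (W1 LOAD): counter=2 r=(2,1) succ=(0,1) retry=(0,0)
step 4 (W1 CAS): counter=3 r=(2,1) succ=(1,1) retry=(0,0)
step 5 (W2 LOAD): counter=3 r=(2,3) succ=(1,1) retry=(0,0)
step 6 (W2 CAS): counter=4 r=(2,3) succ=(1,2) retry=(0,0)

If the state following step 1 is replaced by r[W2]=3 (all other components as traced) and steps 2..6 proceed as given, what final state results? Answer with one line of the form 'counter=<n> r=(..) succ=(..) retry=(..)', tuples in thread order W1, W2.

state after step 1 := counter=1 r=(0,3) succ=(0,0) retry=(0,0)
step 2 (W2 CAS): counter=1 r=(0,3) succ=(0,0) retry=(0,1)
step 3 (W1 LOAD): counter=1 r=(1,3) succ=(0,0) retry=(0,1)
step 4 (W1 CAS): counter=2 r=(1,3) succ=(1,0) retry=(0,1)
step 5 (W2 LOAD): counter=2 r=(1,2) succ=(1,0) retry=(0,1)
step 6 (W2 CAS): counter=3 r=(1,2) succ=(1,1) retry=(0,1)

counter=3 r=(1,2) succ=(1,1) retry=(0,1)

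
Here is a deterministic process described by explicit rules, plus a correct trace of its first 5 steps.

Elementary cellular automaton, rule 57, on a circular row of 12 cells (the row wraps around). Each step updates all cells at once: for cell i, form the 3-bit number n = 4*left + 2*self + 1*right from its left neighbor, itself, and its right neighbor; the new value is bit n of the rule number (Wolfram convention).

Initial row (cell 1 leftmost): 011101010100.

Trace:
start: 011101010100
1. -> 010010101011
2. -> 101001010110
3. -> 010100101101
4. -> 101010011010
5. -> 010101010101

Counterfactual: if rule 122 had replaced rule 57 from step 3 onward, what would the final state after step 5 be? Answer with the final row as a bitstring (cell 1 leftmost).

111001111111

(re-executing steps 3..5 under rule 122; state before step 3: 101001010110)
3. -> 010110101111
4. -> 101111011001
5. -> 111001111111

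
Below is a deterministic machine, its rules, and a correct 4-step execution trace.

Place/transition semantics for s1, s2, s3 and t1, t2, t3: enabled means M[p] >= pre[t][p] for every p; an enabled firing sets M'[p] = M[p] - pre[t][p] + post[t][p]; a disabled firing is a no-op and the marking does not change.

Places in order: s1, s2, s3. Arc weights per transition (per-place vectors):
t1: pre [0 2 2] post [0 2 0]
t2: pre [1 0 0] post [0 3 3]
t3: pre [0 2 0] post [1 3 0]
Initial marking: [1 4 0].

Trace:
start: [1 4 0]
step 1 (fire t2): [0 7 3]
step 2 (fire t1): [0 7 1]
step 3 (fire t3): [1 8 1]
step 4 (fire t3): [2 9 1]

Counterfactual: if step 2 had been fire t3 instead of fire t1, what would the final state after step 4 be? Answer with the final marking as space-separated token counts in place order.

(re-executing from step 2 with the substitution; state before step 2: [0 7 3])
step 2 (fire t3): [1 8 3]
step 3 (fire t3): [2 9 3]
step 4 (fire t3): [3 10 3]

3 10 3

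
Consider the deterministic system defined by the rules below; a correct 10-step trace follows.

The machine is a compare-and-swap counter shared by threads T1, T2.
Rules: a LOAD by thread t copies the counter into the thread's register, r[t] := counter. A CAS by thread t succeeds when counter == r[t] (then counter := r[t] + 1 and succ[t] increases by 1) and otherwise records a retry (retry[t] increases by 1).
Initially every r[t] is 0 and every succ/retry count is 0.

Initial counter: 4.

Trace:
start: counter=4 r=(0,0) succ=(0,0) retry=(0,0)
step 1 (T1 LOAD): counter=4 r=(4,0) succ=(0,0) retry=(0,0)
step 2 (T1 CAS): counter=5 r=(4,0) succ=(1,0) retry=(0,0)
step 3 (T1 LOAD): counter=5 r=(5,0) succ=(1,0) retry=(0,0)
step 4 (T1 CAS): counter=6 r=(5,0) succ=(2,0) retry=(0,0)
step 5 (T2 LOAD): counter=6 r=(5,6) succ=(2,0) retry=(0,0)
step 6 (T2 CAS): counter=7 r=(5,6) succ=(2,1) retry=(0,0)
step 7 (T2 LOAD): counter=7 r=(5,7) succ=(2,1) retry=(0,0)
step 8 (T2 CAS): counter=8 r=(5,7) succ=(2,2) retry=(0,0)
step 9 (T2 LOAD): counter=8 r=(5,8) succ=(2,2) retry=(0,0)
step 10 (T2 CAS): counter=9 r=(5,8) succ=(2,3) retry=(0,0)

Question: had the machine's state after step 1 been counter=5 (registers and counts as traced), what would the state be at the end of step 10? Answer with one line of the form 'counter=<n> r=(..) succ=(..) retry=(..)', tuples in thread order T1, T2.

state after step 1 := counter=5 r=(4,0) succ=(0,0) retry=(0,0)
step 2 (T1 CAS): counter=5 r=(4,0) succ=(0,0) retry=(1,0)
step 3 (T1 LOAD): counter=5 r=(5,0) succ=(0,0) retry=(1,0)
step 4 (T1 CAS): counter=6 r=(5,0) succ=(1,0) retry=(1,0)
step 5 (T2 LOAD): counter=6 r=(5,6) succ=(1,0) retry=(1,0)
step 6 (T2 CAS): counter=7 r=(5,6) succ=(1,1) retry=(1,0)
step 7 (T2 LOAD): counter=7 r=(5,7) succ=(1,1) retry=(1,0)
step 8 (T2 CAS): counter=8 r=(5,7) succ=(1,2) retry=(1,0)
step 9 (T2 LOAD): counter=8 r=(5,8) succ=(1,2) retry=(1,0)
step 10 (T2 CAS): counter=9 r=(5,8) succ=(1,3) retry=(1,0)

counter=9 r=(5,8) succ=(1,3) retry=(1,0)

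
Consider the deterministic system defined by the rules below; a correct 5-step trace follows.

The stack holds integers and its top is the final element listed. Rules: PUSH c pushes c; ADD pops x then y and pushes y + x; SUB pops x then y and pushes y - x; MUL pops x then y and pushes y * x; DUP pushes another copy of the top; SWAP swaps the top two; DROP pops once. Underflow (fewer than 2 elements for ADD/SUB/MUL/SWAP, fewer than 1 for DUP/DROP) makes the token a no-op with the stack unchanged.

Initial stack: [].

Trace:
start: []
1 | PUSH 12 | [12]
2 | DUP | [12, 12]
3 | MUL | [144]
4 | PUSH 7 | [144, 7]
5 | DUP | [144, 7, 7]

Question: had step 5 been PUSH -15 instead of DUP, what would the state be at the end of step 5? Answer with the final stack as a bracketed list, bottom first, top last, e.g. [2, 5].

(re-executing from step 5 with the substitution; state before step 5: [144, 7])
5 | PUSH -15 | [144, 7, -15]

[144, 7, -15]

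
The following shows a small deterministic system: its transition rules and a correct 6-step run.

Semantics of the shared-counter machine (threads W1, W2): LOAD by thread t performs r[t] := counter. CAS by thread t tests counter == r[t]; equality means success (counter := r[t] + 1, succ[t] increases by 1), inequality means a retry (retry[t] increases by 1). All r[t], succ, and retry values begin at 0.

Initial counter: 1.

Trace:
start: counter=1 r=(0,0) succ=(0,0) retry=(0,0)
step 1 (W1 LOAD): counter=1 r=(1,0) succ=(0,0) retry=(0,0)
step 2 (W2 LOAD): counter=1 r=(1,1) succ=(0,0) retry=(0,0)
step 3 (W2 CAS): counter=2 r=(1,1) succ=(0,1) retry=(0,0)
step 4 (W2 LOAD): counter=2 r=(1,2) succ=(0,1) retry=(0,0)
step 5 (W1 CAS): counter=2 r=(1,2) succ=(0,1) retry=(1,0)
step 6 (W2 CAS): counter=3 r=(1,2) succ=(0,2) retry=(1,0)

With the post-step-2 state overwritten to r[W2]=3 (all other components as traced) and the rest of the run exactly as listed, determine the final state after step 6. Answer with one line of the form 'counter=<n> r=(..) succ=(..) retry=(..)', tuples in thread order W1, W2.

counter=2 r=(1,1) succ=(1,0) retry=(0,2)

state after step 2 := counter=1 r=(1,3) succ=(0,0) retry=(0,0)
step 3 (W2 CAS): counter=1 r=(1,3) succ=(0,0) retry=(0,1)
step 4 (W2 LOAD): counter=1 r=(1,1) succ=(0,0) retry=(0,1)
step 5 (W1 CAS): counter=2 r=(1,1) succ=(1,0) retry=(0,1)
step 6 (W2 CAS): counter=2 r=(1,1) succ=(1,0) retry=(0,2)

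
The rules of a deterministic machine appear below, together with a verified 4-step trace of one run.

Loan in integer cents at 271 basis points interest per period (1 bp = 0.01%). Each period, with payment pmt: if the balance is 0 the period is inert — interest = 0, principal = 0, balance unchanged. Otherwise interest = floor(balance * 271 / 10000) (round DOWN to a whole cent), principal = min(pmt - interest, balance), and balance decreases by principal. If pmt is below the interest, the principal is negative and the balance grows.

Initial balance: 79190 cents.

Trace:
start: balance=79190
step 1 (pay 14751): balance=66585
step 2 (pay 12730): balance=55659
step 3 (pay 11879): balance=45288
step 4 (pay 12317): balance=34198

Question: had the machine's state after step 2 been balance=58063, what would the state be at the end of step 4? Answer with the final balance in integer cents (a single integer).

state after step 2 := balance=58063
step 3 (pay 11879): balance=47757
step 4 (pay 12317): balance=36734

36734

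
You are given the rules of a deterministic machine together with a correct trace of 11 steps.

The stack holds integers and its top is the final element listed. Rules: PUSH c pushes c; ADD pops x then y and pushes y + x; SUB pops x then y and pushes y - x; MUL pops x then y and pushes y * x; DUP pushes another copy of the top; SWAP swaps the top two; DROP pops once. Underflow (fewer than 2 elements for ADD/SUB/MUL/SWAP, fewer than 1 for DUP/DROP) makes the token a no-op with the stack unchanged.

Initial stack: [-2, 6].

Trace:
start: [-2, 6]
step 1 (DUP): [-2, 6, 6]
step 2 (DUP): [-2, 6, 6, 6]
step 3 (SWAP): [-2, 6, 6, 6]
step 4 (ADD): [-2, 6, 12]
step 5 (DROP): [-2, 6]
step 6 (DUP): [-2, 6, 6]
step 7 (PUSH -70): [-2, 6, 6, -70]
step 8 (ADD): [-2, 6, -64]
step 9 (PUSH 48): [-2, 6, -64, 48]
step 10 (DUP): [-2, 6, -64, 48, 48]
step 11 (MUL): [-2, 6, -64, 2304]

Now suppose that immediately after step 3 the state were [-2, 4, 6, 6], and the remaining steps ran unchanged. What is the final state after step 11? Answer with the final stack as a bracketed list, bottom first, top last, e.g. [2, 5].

state after step 3 := [-2, 4, 6, 6]
step 4 (ADD): [-2, 4, 12]
step 5 (DROP): [-2, 4]
step 6 (DUP): [-2, 4, 4]
step 7 (PUSH -70): [-2, 4, 4, -70]
step 8 (ADD): [-2, 4, -66]
step 9 (PUSH 48): [-2, 4, -66, 48]
step 10 (DUP): [-2, 4, -66, 48, 48]
step 11 (MUL): [-2, 4, -66, 2304]

[-2, 4, -66, 2304]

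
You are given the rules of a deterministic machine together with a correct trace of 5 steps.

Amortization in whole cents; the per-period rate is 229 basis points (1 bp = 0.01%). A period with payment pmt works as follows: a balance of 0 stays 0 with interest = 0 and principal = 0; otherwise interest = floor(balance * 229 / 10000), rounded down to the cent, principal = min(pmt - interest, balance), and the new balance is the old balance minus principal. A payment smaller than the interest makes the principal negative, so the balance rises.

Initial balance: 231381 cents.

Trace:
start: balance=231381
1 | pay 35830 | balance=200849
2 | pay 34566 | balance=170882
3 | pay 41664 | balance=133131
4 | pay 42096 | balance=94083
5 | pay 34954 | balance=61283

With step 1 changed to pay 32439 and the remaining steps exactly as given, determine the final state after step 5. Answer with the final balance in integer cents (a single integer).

64995

(re-executing from step 1 with the substitution; state before step 1: balance=231381)
1 | pay 32439 | balance=204240
2 | pay 34566 | balance=174351
3 | pay 41664 | balance=136679
4 | pay 42096 | balance=97712
5 | pay 34954 | balance=64995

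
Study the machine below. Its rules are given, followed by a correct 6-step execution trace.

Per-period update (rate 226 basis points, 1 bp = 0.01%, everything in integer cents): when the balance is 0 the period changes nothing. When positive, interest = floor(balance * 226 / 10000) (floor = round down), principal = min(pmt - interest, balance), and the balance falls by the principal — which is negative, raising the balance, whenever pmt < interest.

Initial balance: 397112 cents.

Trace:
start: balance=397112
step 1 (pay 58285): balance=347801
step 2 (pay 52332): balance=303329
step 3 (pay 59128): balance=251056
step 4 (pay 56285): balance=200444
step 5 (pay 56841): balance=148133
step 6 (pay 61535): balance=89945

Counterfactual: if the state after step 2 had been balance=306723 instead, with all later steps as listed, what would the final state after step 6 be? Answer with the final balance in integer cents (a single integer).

state after step 2 := balance=306723
step 3 (pay 59128): balance=254526
step 4 (pay 56285): balance=203993
step 5 (pay 56841): balance=151762
step 6 (pay 61535): balance=93656

93656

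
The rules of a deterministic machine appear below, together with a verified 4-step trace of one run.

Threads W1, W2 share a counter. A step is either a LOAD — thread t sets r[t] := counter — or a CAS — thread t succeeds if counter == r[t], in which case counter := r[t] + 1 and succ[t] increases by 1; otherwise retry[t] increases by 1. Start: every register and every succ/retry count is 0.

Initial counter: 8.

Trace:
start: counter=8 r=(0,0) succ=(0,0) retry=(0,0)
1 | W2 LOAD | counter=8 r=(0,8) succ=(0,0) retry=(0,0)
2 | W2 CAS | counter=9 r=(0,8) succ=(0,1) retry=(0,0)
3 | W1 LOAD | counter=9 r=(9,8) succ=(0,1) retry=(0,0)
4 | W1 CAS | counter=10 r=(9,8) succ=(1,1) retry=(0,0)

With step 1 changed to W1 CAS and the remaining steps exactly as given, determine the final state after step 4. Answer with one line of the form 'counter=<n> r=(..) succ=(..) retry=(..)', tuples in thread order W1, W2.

counter=9 r=(8,0) succ=(1,0) retry=(1,1)

(re-executing from step 1 with the substitution; state before step 1: counter=8 r=(0,0) succ=(0,0) retry=(0,0))
1 | W1 CAS | counter=8 r=(0,0) succ=(0,0) retry=(1,0)
2 | W2 CAS | counter=8 r=(0,0) succ=(0,0) retry=(1,1)
3 | W1 LOAD | counter=8 r=(8,0) succ=(0,0) retry=(1,1)
4 | W1 CAS | counter=9 r=(8,0) succ=(1,0) retry=(1,1)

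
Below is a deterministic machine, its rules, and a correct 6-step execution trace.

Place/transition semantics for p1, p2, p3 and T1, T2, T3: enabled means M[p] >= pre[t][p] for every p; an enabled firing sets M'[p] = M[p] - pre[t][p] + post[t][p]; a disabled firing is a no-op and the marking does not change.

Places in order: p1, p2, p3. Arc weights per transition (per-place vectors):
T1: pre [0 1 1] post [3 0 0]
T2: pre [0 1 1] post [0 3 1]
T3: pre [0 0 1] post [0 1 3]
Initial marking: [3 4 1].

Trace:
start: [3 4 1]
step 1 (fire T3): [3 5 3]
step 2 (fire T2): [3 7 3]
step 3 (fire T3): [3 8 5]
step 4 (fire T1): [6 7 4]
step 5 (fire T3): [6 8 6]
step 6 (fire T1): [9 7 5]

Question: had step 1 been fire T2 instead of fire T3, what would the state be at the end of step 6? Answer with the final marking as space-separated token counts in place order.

(re-executing from step 1 with the substitution; state before step 1: [3 4 1])
step 1 (fire T2): [3 6 1]
step 2 (fire T2): [3 8 1]
step 3 (fire T3): [3 9 3]
step 4 (fire T1): [6 8 2]
step 5 (fire T3): [6 9 4]
step 6 (fire T1): [9 8 3]

9 8 3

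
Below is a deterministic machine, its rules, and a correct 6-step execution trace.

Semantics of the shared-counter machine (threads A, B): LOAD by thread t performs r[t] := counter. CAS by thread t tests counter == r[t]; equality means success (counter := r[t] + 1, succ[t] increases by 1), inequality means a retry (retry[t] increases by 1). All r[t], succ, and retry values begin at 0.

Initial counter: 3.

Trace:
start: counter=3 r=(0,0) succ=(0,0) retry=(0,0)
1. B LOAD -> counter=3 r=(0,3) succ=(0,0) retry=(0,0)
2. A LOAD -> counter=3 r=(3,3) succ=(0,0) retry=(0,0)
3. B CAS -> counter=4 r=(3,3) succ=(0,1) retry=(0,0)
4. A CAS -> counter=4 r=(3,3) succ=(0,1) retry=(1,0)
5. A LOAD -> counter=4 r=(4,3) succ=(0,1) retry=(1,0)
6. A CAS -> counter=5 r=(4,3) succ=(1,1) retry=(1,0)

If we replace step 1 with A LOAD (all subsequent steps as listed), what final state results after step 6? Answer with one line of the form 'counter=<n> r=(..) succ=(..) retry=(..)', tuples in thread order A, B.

counter=5 r=(4,0) succ=(2,0) retry=(0,1)

(re-executing from step 1 with the substitution; state before step 1: counter=3 r=(0,0) succ=(0,0) retry=(0,0))
1. A LOAD -> counter=3 r=(3,0) succ=(0,0) retry=(0,0)
2. A LOAD -> counter=3 r=(3,0) succ=(0,0) retry=(0,0)
3. B CAS -> counter=3 r=(3,0) succ=(0,0) retry=(0,1)
4. A CAS -> counter=4 r=(3,0) succ=(1,0) retry=(0,1)
5. A LOAD -> counter=4 r=(4,0) succ=(1,0) retry=(0,1)
6. A CAS -> counter=5 r=(4,0) succ=(2,0) retry=(0,1)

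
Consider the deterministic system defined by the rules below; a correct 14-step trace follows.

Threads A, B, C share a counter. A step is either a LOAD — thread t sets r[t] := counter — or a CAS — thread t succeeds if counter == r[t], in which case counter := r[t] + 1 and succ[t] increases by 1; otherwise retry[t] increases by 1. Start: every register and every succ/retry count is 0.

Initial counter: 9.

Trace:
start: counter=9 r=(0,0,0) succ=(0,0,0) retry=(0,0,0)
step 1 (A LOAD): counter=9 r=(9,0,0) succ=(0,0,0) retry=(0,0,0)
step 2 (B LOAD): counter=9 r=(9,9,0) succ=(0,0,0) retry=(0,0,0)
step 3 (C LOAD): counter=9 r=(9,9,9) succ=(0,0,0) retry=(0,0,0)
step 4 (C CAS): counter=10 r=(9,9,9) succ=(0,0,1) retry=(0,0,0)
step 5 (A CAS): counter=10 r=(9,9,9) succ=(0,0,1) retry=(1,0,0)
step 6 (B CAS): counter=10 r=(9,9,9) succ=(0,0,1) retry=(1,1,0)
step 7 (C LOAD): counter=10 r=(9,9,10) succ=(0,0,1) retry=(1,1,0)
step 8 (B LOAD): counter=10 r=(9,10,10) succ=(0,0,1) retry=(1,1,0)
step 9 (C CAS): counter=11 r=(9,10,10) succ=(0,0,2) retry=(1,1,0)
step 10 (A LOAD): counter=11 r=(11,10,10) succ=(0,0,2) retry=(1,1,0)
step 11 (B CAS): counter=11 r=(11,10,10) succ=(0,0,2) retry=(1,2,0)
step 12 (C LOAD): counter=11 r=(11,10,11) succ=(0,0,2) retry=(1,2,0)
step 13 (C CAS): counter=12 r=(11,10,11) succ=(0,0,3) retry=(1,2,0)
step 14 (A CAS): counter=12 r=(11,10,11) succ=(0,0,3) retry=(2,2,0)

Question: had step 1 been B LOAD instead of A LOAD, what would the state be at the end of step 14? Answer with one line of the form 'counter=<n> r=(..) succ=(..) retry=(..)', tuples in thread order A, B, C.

(re-executing from step 1 with the substitution; state before step 1: counter=9 r=(0,0,0) succ=(0,0,0) retry=(0,0,0))
step 1 (B LOAD): counter=9 r=(0,9,0) succ=(0,0,0) retry=(0,0,0)
step 2 (B LOAD): counter=9 r=(0,9,0) succ=(0,0,0) retry=(0,0,0)
step 3 (C LOAD): counter=9 r=(0,9,9) succ=(0,0,0) retry=(0,0,0)
step 4 (C CAS): counter=10 r=(0,9,9) succ=(0,0,1) retry=(0,0,0)
step 5 (A CAS): counter=10 r=(0,9,9) succ=(0,0,1) retry=(1,0,0)
step 6 (B CAS): counter=10 r=(0,9,9) succ=(0,0,1) retry=(1,1,0)
step 7 (C LOAD): counter=10 r=(0,9,10) succ=(0,0,1) retry=(1,1,0)
step 8 (B LOAD): counter=10 r=(0,10,10) succ=(0,0,1) retry=(1,1,0)
step 9 (C CAS): counter=11 r=(0,10,10) succ=(0,0,2) retry=(1,1,0)
step 10 (A LOAD): counter=11 r=(11,10,10) succ=(0,0,2) retry=(1,1,0)
step 11 (B CAS): counter=11 r=(11,10,10) succ=(0,0,2) retry=(1,2,0)
step 12 (C LOAD): counter=11 r=(11,10,11) succ=(0,0,2) retry=(1,2,0)
step 13 (C CAS): counter=12 r=(11,10,11) succ=(0,0,3) retry=(1,2,0)
step 14 (A CAS): counter=12 r=(11,10,11) succ=(0,0,3) retry=(2,2,0)

counter=12 r=(11,10,11) succ=(0,0,3) retry=(2,2,0)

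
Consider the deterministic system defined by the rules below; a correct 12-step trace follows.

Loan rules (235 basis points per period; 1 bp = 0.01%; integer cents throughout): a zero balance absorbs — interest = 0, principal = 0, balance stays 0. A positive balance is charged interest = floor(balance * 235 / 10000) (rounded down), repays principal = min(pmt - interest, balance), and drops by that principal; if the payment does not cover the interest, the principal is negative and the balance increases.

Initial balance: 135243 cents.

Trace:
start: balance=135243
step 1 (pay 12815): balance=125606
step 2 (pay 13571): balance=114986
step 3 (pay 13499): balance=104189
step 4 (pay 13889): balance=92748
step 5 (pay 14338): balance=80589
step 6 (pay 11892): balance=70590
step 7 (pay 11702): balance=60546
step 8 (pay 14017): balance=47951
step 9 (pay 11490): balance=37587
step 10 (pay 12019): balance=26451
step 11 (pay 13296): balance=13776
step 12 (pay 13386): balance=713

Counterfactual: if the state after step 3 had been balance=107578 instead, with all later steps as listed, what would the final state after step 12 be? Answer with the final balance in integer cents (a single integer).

state after step 3 := balance=107578
step 4 (pay 13889): balance=96217
step 5 (pay 14338): balance=84140
step 6 (pay 11892): balance=74225
step 7 (pay 11702): balance=64267
step 8 (pay 14017): balance=51760
step 9 (pay 11490): balance=41486
step 10 (pay 12019): balance=30441
step 11 (pay 13296): balance=17860
step 12 (pay 13386): balance=4893

4893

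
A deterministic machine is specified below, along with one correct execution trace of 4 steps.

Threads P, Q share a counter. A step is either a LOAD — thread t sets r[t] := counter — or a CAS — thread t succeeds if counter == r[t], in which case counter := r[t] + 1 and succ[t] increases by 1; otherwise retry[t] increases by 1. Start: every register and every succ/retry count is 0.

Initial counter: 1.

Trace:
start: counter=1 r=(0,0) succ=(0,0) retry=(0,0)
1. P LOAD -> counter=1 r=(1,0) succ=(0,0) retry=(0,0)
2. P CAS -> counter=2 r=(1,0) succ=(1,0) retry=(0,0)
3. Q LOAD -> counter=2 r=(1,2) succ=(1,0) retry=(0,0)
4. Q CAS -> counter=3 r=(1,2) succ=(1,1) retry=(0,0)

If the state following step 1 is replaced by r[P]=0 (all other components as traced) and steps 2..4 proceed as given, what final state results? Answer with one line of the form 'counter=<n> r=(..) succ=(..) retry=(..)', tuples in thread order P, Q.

state after step 1 := counter=1 r=(0,0) succ=(0,0) retry=(0,0)
2. P CAS -> counter=1 r=(0,0) succ=(0,0) retry=(1,0)
3. Q LOAD -> counter=1 r=(0,1) succ=(0,0) retry=(1,0)
4. Q CAS -> counter=2 r=(0,1) succ=(0,1) retry=(1,0)

counter=2 r=(0,1) succ=(0,1) retry=(1,0)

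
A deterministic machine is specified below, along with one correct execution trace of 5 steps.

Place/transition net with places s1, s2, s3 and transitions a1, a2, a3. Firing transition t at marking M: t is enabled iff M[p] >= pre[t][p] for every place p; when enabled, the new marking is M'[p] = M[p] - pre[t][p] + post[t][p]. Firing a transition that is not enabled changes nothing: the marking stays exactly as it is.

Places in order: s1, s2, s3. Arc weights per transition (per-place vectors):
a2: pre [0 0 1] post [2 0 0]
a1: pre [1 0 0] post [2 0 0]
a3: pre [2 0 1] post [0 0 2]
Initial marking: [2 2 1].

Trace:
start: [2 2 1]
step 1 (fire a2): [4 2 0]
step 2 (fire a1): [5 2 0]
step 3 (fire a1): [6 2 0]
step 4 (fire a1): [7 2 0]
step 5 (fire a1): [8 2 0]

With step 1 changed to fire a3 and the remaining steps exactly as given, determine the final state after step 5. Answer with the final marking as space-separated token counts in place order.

(re-executing from step 1 with the substitution; state before step 1: [2 2 1])
step 1 (fire a3): [0 2 2]
step 2 (fire a1): [0 2 2]
step 3 (fire a1): [0 2 2]
step 4 (fire a1): [0 2 2]
step 5 (fire a1): [0 2 2]

0 2 2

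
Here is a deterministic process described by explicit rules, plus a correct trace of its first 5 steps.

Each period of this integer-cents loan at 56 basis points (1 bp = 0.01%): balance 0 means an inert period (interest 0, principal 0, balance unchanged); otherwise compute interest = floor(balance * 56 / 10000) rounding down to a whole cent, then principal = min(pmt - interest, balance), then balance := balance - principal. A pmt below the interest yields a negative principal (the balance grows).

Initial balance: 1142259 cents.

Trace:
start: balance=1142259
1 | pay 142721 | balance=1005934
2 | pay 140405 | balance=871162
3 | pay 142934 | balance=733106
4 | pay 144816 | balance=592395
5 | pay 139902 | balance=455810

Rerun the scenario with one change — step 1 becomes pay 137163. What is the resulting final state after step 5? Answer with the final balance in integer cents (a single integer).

461493

(re-executing from step 1 with the substitution; state before step 1: balance=1142259)
1 | pay 137163 | balance=1011492
2 | pay 140405 | balance=876751
3 | pay 142934 | balance=738726
4 | pay 144816 | balance=598046
5 | pay 139902 | balance=461493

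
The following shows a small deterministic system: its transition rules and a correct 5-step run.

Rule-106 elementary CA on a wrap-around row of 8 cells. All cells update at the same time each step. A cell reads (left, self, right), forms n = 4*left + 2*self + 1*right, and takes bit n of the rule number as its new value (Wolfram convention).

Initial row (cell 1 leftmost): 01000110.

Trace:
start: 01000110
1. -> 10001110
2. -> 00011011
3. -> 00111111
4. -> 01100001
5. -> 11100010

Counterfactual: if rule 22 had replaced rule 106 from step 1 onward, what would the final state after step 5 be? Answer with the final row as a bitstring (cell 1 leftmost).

00000000

(re-executing steps 1..5 under rule 22; state before step 1: 01000110)
1. -> 11101001
2. -> 00001110
3. -> 00010001
4. -> 10111011
5. -> 00000000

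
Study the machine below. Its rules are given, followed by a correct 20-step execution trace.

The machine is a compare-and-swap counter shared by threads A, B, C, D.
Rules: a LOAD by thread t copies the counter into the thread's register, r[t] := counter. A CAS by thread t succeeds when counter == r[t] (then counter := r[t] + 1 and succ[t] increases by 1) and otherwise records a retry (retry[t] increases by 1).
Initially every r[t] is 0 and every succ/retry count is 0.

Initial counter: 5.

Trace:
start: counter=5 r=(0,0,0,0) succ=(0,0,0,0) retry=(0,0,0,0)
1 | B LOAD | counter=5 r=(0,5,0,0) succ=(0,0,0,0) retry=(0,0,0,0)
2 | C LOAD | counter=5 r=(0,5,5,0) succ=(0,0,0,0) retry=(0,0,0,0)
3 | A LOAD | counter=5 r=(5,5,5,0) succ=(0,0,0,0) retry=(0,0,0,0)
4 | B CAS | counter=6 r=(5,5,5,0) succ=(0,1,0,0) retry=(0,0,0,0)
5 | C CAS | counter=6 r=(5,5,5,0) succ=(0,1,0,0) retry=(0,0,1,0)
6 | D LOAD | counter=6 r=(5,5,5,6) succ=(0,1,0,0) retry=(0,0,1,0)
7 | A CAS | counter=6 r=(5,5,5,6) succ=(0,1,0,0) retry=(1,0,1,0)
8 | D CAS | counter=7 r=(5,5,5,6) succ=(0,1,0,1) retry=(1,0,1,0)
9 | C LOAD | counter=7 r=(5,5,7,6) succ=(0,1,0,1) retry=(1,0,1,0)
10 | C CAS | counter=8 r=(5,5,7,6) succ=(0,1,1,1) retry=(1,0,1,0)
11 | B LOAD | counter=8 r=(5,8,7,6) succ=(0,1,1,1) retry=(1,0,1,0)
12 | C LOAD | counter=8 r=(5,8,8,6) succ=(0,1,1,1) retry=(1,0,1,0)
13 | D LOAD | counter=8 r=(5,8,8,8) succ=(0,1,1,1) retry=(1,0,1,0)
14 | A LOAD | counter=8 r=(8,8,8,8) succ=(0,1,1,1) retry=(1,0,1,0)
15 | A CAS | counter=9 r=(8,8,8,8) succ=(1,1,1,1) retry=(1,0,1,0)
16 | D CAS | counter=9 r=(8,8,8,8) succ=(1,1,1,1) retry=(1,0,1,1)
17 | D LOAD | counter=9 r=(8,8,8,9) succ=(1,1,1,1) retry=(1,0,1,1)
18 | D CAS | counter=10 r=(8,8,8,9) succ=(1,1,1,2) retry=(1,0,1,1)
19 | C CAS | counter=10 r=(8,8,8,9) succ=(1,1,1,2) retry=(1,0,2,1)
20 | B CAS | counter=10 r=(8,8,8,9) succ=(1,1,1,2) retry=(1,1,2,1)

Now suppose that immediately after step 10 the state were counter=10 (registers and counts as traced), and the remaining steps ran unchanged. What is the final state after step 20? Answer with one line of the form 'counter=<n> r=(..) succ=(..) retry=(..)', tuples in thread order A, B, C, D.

counter=12 r=(10,10,10,11) succ=(1,1,1,2) retry=(1,1,2,1)

state after step 10 := counter=10 r=(5,5,7,6) succ=(0,1,1,1) retry=(1,0,1,0)
11 | B LOAD | counter=10 r=(5,10,7,6) succ=(0,1,1,1) retry=(1,0,1,0)
12 | C LOAD | counter=10 r=(5,10,10,6) succ=(0,1,1,1) retry=(1,0,1,0)
13 | D LOAD | counter=10 r=(5,10,10,10) succ=(0,1,1,1) retry=(1,0,1,0)
14 | A LOAD | counter=10 r=(10,10,10,10) succ=(0,1,1,1) retry=(1,0,1,0)
15 | A CAS | counter=11 r=(10,10,10,10) succ=(1,1,1,1) retry=(1,0,1,0)
16 | D CAS | counter=11 r=(10,10,10,10) succ=(1,1,1,1) retry=(1,0,1,1)
17 | D LOAD | counter=11 r=(10,10,10,11) succ=(1,1,1,1) retry=(1,0,1,1)
18 | D CAS | counter=12 r=(10,10,10,11) succ=(1,1,1,2) retry=(1,0,1,1)
19 | C CAS | counter=12 r=(10,10,10,11) succ=(1,1,1,2) retry=(1,0,2,1)
20 | B CAS | counter=12 r=(10,10,10,11) succ=(1,1,1,2) retry=(1,1,2,1)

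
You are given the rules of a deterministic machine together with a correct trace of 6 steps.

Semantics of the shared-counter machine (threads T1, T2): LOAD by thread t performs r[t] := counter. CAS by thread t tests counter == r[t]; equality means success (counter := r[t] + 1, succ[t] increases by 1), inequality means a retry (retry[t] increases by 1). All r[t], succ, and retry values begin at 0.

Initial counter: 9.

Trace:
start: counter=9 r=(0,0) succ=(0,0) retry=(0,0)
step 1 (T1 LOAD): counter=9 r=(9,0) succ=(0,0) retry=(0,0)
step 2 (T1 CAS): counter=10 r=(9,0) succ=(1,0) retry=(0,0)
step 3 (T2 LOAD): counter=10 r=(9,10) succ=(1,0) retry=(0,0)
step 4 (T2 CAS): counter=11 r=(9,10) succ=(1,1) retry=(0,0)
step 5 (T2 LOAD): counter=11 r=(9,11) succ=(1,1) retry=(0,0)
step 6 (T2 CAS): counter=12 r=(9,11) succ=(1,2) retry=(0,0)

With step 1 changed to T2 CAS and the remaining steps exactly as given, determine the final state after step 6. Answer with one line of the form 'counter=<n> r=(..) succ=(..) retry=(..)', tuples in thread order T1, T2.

(re-executing from step 1 with the substitution; state before step 1: counter=9 r=(0,0) succ=(0,0) retry=(0,0))
step 1 (T2 CAS): counter=9 r=(0,0) succ=(0,0) retry=(0,1)
step 2 (T1 CAS): counter=9 r=(0,0) succ=(0,0) retry=(1,1)
step 3 (T2 LOAD): counter=9 r=(0,9) succ=(0,0) retry=(1,1)
step 4 (T2 CAS): counter=10 r=(0,9) succ=(0,1) retry=(1,1)
step 5 (T2 LOAD): counter=10 r=(0,10) succ=(0,1) retry=(1,1)
step 6 (T2 CAS): counter=11 r=(0,10) succ=(0,2) retry=(1,1)

counter=11 r=(0,10) succ=(0,2) retry=(1,1)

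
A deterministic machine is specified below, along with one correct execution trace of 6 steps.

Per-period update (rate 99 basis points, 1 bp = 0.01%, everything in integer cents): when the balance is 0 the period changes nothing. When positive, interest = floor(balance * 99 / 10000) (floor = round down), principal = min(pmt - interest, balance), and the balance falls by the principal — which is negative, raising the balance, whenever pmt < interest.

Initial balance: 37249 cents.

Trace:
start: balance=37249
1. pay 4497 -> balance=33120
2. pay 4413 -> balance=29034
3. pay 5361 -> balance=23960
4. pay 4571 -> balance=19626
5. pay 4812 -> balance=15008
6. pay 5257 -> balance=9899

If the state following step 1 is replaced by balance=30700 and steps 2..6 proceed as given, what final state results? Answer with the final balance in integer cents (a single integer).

state after step 1 := balance=30700
2. pay 4413 -> balance=26590
3. pay 5361 -> balance=21492
4. pay 4571 -> balance=17133
5. pay 4812 -> balance=12490
6. pay 5257 -> balance=7356

7356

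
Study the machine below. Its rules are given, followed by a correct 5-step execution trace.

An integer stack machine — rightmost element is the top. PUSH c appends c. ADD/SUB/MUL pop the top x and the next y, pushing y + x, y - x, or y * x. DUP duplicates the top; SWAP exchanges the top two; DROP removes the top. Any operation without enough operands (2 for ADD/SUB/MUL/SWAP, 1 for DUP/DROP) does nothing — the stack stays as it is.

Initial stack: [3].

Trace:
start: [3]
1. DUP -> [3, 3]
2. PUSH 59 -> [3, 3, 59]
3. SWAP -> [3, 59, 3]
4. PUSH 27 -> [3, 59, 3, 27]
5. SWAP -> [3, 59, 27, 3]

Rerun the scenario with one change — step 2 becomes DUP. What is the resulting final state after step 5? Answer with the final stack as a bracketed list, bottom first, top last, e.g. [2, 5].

[3, 3, 27, 3]

(re-executing from step 2 with the substitution; state before step 2: [3, 3])
2. DUP -> [3, 3, 3]
3. SWAP -> [3, 3, 3]
4. PUSH 27 -> [3, 3, 3, 27]
5. SWAP -> [3, 3, 27, 3]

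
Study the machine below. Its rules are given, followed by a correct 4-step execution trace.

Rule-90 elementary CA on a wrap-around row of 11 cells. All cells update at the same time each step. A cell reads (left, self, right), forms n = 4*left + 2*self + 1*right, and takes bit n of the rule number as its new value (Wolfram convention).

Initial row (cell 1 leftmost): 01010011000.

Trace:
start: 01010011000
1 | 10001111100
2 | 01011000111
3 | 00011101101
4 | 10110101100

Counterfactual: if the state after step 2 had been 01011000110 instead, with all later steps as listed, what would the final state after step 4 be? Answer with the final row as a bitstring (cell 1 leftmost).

11110101000

state after step 2 := 01011000110
3 | 10011101111
4 | 11110101000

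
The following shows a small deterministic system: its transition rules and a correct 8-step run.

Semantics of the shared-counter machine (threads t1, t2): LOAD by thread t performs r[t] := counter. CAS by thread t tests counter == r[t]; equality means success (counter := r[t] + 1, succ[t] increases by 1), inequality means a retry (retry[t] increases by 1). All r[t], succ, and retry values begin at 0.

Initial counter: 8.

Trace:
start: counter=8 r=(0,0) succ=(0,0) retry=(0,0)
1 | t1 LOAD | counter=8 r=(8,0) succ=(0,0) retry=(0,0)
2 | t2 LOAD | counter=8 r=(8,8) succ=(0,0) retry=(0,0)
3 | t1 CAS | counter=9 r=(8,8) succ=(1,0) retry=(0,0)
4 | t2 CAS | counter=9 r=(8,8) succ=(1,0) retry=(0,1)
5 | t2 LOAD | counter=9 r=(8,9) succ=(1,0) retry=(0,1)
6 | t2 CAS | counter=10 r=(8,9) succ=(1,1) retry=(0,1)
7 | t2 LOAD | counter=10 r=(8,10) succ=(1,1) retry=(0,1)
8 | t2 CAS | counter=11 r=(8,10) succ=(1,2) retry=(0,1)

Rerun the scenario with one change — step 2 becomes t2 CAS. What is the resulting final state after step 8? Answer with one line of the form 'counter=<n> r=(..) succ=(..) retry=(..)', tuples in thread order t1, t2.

(re-executing from step 2 with the substitution; state before step 2: counter=8 r=(8,0) succ=(0,0) retry=(0,0))
2 | t2 CAS | counter=8 r=(8,0) succ=(0,0) retry=(0,1)
3 | t1 CAS | counter=9 r=(8,0) succ=(1,0) retry=(0,1)
4 | t2 CAS | counter=9 r=(8,0) succ=(1,0) retry=(0,2)
5 | t2 LOAD | counter=9 r=(8,9) succ=(1,0) retry=(0,2)
6 | t2 CAS | counter=10 r=(8,9) succ=(1,1) retry=(0,2)
7 | t2 LOAD | counter=10 r=(8,10) succ=(1,1) retry=(0,2)
8 | t2 CAS | counter=11 r=(8,10) succ=(1,2) retry=(0,2)

counter=11 r=(8,10) succ=(1,2) retry=(0,2)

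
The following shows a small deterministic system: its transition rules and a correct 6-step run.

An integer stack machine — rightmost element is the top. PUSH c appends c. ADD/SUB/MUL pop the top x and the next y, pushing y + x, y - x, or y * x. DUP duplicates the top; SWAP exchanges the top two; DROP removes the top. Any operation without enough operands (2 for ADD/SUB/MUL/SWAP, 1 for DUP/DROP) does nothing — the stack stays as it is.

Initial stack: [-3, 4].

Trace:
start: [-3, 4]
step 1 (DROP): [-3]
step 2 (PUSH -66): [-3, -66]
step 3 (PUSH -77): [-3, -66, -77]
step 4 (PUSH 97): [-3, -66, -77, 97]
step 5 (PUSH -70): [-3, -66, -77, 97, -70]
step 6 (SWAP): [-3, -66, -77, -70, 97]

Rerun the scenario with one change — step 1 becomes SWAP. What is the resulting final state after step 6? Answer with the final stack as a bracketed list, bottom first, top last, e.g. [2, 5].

(re-executing from step 1 with the substitution; state before step 1: [-3, 4])
step 1 (SWAP): [4, -3]
step 2 (PUSH -66): [4, -3, -66]
step 3 (PUSH -77): [4, -3, -66, -77]
step 4 (PUSH 97): [4, -3, -66, -77, 97]
step 5 (PUSH -70): [4, -3, -66, -77, 97, -70]
step 6 (SWAP): [4, -3, -66, -77, -70, 97]

[4, -3, -66, -77, -70, 97]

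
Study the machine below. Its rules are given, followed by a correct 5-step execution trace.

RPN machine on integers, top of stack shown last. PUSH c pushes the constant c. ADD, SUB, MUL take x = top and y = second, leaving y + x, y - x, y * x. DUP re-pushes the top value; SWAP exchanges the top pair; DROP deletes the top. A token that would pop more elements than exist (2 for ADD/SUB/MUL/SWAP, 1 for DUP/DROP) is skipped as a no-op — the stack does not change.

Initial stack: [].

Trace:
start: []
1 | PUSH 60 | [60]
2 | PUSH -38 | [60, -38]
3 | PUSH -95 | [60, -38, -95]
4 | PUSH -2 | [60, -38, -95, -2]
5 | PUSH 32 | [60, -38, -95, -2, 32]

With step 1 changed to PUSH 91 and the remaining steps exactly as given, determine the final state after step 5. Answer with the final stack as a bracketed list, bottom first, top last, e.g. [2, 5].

(re-executing from step 1 with the substitution; state before step 1: [])
1 | PUSH 91 | [91]
2 | PUSH -38 | [91, -38]
3 | PUSH -95 | [91, -38, -95]
4 | PUSH -2 | [91, -38, -95, -2]
5 | PUSH 32 | [91, -38, -95, -2, 32]

[91, -38, -95, -2, 32]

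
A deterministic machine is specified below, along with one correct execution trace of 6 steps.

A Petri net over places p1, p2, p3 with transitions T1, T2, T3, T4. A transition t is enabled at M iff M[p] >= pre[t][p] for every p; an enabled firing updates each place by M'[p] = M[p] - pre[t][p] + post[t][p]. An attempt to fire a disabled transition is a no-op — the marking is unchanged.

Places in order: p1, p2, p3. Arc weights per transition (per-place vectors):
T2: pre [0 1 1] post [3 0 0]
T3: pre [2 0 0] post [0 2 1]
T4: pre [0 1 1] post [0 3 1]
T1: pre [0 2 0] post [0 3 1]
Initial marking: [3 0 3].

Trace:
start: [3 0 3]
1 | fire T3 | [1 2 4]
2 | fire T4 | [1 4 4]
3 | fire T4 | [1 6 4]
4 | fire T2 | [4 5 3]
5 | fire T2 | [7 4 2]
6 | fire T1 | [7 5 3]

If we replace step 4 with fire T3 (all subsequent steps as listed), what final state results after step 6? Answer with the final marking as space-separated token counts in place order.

4 6 4

(re-executing from step 4 with the substitution; state before step 4: [1 6 4])
4 | fire T3 | [1 6 4]
5 | fire T2 | [4 5 3]
6 | fire T1 | [4 6 4]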